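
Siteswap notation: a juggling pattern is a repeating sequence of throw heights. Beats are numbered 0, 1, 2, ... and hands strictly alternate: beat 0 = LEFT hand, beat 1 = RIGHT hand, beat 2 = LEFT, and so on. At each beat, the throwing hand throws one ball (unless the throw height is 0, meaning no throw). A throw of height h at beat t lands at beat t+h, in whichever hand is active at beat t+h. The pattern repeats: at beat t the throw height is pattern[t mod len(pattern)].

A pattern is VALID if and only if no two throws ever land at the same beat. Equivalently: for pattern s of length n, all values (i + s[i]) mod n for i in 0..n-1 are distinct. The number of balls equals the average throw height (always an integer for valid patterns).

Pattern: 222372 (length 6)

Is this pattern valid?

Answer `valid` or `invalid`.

Answer: valid

Derivation:
i=0: (i + s[i]) mod n = (0 + 2) mod 6 = 2
i=1: (i + s[i]) mod n = (1 + 2) mod 6 = 3
i=2: (i + s[i]) mod n = (2 + 2) mod 6 = 4
i=3: (i + s[i]) mod n = (3 + 3) mod 6 = 0
i=4: (i + s[i]) mod n = (4 + 7) mod 6 = 5
i=5: (i + s[i]) mod n = (5 + 2) mod 6 = 1
Residues: [2, 3, 4, 0, 5, 1], distinct: True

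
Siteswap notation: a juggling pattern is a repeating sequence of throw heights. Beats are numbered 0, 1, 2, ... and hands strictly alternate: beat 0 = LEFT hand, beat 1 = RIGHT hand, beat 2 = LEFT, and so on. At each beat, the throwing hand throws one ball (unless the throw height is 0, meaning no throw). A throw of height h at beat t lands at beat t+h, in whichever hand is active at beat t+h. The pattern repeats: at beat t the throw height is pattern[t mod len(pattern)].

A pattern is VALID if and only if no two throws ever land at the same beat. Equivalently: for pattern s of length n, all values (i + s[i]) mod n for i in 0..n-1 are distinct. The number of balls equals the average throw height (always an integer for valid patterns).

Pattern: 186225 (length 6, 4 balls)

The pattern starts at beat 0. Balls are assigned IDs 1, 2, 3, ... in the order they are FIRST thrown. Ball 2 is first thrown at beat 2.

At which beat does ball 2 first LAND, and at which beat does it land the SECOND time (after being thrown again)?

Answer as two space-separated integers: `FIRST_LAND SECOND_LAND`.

Beat 0 (L): throw ball1 h=1 -> lands@1:R; in-air after throw: [b1@1:R]
Beat 1 (R): throw ball1 h=8 -> lands@9:R; in-air after throw: [b1@9:R]
Beat 2 (L): throw ball2 h=6 -> lands@8:L; in-air after throw: [b2@8:L b1@9:R]
Beat 3 (R): throw ball3 h=2 -> lands@5:R; in-air after throw: [b3@5:R b2@8:L b1@9:R]
Beat 4 (L): throw ball4 h=2 -> lands@6:L; in-air after throw: [b3@5:R b4@6:L b2@8:L b1@9:R]
Beat 5 (R): throw ball3 h=5 -> lands@10:L; in-air after throw: [b4@6:L b2@8:L b1@9:R b3@10:L]
Beat 6 (L): throw ball4 h=1 -> lands@7:R; in-air after throw: [b4@7:R b2@8:L b1@9:R b3@10:L]
Beat 7 (R): throw ball4 h=8 -> lands@15:R; in-air after throw: [b2@8:L b1@9:R b3@10:L b4@15:R]
Beat 8 (L): throw ball2 h=6 -> lands@14:L; in-air after throw: [b1@9:R b3@10:L b2@14:L b4@15:R]
Beat 9 (R): throw ball1 h=2 -> lands@11:R; in-air after throw: [b3@10:L b1@11:R b2@14:L b4@15:R]
Beat 10 (L): throw ball3 h=2 -> lands@12:L; in-air after throw: [b1@11:R b3@12:L b2@14:L b4@15:R]
Beat 11 (R): throw ball1 h=5 -> lands@16:L; in-air after throw: [b3@12:L b2@14:L b4@15:R b1@16:L]
Beat 12 (L): throw ball3 h=1 -> lands@13:R; in-air after throw: [b3@13:R b2@14:L b4@15:R b1@16:L]
Beat 13 (R): throw ball3 h=8 -> lands@21:R; in-air after throw: [b2@14:L b4@15:R b1@16:L b3@21:R]
Beat 14 (L): throw ball2 h=6 -> lands@20:L; in-air after throw: [b4@15:R b1@16:L b2@20:L b3@21:R]
Ball 2: thrown@2 h=6 -> first land @8; rethrown@8 h=6 -> second land @14

Answer: 8 14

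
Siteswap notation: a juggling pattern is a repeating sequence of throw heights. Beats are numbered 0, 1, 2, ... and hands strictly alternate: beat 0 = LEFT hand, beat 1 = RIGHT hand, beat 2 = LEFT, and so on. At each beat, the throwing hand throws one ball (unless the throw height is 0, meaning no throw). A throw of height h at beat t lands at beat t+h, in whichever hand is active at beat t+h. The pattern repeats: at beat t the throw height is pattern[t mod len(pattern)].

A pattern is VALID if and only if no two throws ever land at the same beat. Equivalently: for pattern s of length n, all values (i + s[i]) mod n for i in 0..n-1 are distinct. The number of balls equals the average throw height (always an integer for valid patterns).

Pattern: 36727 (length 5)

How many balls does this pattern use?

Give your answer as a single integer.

Pattern = [3, 6, 7, 2, 7], length n = 5
  position 0: throw height = 3, running sum = 3
  position 1: throw height = 6, running sum = 9
  position 2: throw height = 7, running sum = 16
  position 3: throw height = 2, running sum = 18
  position 4: throw height = 7, running sum = 25
Total sum = 25; balls = sum / n = 25 / 5 = 5

Answer: 5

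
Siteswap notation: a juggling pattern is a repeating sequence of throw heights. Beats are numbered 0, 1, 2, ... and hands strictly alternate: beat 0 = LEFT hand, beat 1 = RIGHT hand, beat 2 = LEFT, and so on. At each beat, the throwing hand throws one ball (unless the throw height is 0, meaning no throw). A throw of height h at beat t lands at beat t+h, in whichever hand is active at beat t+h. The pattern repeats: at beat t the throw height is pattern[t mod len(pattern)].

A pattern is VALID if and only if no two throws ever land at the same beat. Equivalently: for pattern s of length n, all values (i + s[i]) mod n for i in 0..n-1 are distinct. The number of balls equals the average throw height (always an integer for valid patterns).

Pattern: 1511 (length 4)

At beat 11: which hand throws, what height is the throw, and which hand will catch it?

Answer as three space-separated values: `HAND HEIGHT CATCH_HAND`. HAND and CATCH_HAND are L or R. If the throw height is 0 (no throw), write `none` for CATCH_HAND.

Beat 11: 11 mod 2 = 1, so hand = R
Throw height = pattern[11 mod 4] = pattern[3] = 1
Lands at beat 11+1=12, 12 mod 2 = 0, so catch hand = L

Answer: R 1 L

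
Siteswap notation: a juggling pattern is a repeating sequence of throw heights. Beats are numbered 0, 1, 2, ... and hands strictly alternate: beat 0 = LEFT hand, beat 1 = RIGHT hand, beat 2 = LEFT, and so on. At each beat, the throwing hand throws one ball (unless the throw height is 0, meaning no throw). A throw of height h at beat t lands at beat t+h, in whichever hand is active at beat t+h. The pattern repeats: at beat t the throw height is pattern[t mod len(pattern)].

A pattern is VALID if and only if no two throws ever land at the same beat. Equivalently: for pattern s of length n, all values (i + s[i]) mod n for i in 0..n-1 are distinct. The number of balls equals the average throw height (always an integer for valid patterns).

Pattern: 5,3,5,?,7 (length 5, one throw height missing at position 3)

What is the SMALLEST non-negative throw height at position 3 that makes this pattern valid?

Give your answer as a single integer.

i=0: (0 + 5) mod 5 = 0
i=1: (1 + 3) mod 5 = 4
i=2: (2 + 5) mod 5 = 2
i=3: s[i]=? (unknown)
i=4: (4 + 7) mod 5 = 1
Known residues: [0, 1, 2, 4]; need a permutation of 0..4, so missing residue r = 3
Need (3 + s) mod 5 = 3; smallest s = (3 - 3) mod 5 = 0

Answer: 0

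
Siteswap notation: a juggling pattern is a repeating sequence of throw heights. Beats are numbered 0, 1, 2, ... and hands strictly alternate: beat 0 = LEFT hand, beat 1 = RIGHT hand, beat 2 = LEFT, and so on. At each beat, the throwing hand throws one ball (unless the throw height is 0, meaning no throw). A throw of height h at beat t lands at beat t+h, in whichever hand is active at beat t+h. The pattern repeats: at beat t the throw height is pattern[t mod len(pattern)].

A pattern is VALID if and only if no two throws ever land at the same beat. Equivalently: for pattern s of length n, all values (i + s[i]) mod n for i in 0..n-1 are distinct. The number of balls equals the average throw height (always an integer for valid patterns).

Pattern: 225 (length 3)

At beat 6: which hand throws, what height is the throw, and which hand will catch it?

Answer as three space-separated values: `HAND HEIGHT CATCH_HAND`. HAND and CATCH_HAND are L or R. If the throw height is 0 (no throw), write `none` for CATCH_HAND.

Answer: L 2 L

Derivation:
Beat 6: 6 mod 2 = 0, so hand = L
Throw height = pattern[6 mod 3] = pattern[0] = 2
Lands at beat 6+2=8, 8 mod 2 = 0, so catch hand = L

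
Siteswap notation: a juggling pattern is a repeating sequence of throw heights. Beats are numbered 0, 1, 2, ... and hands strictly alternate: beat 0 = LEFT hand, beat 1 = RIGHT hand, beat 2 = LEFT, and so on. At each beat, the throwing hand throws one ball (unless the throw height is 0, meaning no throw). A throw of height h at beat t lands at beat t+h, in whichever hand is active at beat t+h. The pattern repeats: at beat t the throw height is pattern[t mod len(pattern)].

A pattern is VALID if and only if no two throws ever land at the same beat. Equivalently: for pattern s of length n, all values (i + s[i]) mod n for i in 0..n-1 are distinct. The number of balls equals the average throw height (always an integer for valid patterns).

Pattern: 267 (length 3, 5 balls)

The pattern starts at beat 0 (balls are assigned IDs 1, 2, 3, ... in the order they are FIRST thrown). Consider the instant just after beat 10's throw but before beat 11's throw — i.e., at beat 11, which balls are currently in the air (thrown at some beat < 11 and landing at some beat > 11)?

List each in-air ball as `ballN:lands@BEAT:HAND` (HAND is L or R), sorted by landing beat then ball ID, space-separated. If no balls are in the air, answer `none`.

Beat 0 (L): throw ball1 h=2 -> lands@2:L; in-air after throw: [b1@2:L]
Beat 1 (R): throw ball2 h=6 -> lands@7:R; in-air after throw: [b1@2:L b2@7:R]
Beat 2 (L): throw ball1 h=7 -> lands@9:R; in-air after throw: [b2@7:R b1@9:R]
Beat 3 (R): throw ball3 h=2 -> lands@5:R; in-air after throw: [b3@5:R b2@7:R b1@9:R]
Beat 4 (L): throw ball4 h=6 -> lands@10:L; in-air after throw: [b3@5:R b2@7:R b1@9:R b4@10:L]
Beat 5 (R): throw ball3 h=7 -> lands@12:L; in-air after throw: [b2@7:R b1@9:R b4@10:L b3@12:L]
Beat 6 (L): throw ball5 h=2 -> lands@8:L; in-air after throw: [b2@7:R b5@8:L b1@9:R b4@10:L b3@12:L]
Beat 7 (R): throw ball2 h=6 -> lands@13:R; in-air after throw: [b5@8:L b1@9:R b4@10:L b3@12:L b2@13:R]
Beat 8 (L): throw ball5 h=7 -> lands@15:R; in-air after throw: [b1@9:R b4@10:L b3@12:L b2@13:R b5@15:R]
Beat 9 (R): throw ball1 h=2 -> lands@11:R; in-air after throw: [b4@10:L b1@11:R b3@12:L b2@13:R b5@15:R]
Beat 10 (L): throw ball4 h=6 -> lands@16:L; in-air after throw: [b1@11:R b3@12:L b2@13:R b5@15:R b4@16:L]
Beat 11 (R): throw ball1 h=7 -> lands@18:L; in-air after throw: [b3@12:L b2@13:R b5@15:R b4@16:L b1@18:L]

Answer: ball3:lands@12:L ball2:lands@13:R ball5:lands@15:R ball4:lands@16:L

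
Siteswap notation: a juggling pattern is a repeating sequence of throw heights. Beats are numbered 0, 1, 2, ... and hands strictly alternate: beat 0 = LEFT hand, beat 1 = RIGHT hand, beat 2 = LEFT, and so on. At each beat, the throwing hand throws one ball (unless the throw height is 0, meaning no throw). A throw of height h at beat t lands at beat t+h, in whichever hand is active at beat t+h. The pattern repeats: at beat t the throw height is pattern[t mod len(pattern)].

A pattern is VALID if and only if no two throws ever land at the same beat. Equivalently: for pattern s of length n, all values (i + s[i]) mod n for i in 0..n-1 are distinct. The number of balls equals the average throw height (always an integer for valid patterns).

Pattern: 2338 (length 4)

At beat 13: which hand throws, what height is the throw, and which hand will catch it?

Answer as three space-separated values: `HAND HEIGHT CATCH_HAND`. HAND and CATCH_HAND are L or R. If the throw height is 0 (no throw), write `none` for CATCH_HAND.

Beat 13: 13 mod 2 = 1, so hand = R
Throw height = pattern[13 mod 4] = pattern[1] = 3
Lands at beat 13+3=16, 16 mod 2 = 0, so catch hand = L

Answer: R 3 L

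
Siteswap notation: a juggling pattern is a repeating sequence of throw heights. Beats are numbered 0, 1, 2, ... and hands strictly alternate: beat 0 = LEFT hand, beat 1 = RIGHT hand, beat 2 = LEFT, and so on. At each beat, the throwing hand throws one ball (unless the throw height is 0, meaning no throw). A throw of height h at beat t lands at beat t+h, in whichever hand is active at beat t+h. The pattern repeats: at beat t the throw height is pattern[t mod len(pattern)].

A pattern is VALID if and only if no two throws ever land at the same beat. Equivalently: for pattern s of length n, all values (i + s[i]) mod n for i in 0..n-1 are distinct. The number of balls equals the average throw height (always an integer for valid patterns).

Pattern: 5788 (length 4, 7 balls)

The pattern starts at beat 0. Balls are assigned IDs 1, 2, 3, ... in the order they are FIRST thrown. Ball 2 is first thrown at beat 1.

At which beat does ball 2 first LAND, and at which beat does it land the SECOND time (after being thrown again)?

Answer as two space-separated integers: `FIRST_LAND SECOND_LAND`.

Answer: 8 13

Derivation:
Beat 0 (L): throw ball1 h=5 -> lands@5:R; in-air after throw: [b1@5:R]
Beat 1 (R): throw ball2 h=7 -> lands@8:L; in-air after throw: [b1@5:R b2@8:L]
Beat 2 (L): throw ball3 h=8 -> lands@10:L; in-air after throw: [b1@5:R b2@8:L b3@10:L]
Beat 3 (R): throw ball4 h=8 -> lands@11:R; in-air after throw: [b1@5:R b2@8:L b3@10:L b4@11:R]
Beat 4 (L): throw ball5 h=5 -> lands@9:R; in-air after throw: [b1@5:R b2@8:L b5@9:R b3@10:L b4@11:R]
Beat 5 (R): throw ball1 h=7 -> lands@12:L; in-air after throw: [b2@8:L b5@9:R b3@10:L b4@11:R b1@12:L]
Beat 6 (L): throw ball6 h=8 -> lands@14:L; in-air after throw: [b2@8:L b5@9:R b3@10:L b4@11:R b1@12:L b6@14:L]
Beat 7 (R): throw ball7 h=8 -> lands@15:R; in-air after throw: [b2@8:L b5@9:R b3@10:L b4@11:R b1@12:L b6@14:L b7@15:R]
Beat 8 (L): throw ball2 h=5 -> lands@13:R; in-air after throw: [b5@9:R b3@10:L b4@11:R b1@12:L b2@13:R b6@14:L b7@15:R]
Beat 9 (R): throw ball5 h=7 -> lands@16:L; in-air after throw: [b3@10:L b4@11:R b1@12:L b2@13:R b6@14:L b7@15:R b5@16:L]
Beat 10 (L): throw ball3 h=8 -> lands@18:L; in-air after throw: [b4@11:R b1@12:L b2@13:R b6@14:L b7@15:R b5@16:L b3@18:L]
Beat 11 (R): throw ball4 h=8 -> lands@19:R; in-air after throw: [b1@12:L b2@13:R b6@14:L b7@15:R b5@16:L b3@18:L b4@19:R]
Beat 12 (L): throw ball1 h=5 -> lands@17:R; in-air after throw: [b2@13:R b6@14:L b7@15:R b5@16:L b1@17:R b3@18:L b4@19:R]
Beat 13 (R): throw ball2 h=7 -> lands@20:L; in-air after throw: [b6@14:L b7@15:R b5@16:L b1@17:R b3@18:L b4@19:R b2@20:L]
Ball 2: thrown@1 h=7 -> first land @8; rethrown@8 h=5 -> second land @13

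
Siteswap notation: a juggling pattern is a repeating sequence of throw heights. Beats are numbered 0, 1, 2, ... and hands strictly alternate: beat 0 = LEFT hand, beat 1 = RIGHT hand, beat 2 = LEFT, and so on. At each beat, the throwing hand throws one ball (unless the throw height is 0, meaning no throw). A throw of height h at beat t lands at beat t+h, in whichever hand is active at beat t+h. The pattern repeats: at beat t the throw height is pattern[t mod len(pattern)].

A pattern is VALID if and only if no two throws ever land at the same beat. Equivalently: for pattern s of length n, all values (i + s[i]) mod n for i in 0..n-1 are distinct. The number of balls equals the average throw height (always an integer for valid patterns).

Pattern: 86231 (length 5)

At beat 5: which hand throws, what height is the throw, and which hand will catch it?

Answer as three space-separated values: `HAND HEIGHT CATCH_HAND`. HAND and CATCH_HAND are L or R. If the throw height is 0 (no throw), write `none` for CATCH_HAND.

Answer: R 8 R

Derivation:
Beat 5: 5 mod 2 = 1, so hand = R
Throw height = pattern[5 mod 5] = pattern[0] = 8
Lands at beat 5+8=13, 13 mod 2 = 1, so catch hand = R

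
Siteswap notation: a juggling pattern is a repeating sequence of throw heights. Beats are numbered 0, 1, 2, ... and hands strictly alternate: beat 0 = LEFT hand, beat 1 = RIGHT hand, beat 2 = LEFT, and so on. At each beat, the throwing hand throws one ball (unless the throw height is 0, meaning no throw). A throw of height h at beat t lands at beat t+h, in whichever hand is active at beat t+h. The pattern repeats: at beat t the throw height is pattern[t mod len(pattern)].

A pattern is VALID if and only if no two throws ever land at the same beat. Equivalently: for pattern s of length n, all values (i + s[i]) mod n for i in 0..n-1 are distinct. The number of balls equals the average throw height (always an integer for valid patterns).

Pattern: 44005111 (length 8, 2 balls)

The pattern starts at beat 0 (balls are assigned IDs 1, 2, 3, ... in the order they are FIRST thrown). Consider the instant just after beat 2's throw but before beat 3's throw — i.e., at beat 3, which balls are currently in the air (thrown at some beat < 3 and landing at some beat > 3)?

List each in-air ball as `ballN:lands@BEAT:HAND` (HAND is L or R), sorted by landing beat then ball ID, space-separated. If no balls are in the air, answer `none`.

Answer: ball1:lands@4:L ball2:lands@5:R

Derivation:
Beat 0 (L): throw ball1 h=4 -> lands@4:L; in-air after throw: [b1@4:L]
Beat 1 (R): throw ball2 h=4 -> lands@5:R; in-air after throw: [b1@4:L b2@5:R]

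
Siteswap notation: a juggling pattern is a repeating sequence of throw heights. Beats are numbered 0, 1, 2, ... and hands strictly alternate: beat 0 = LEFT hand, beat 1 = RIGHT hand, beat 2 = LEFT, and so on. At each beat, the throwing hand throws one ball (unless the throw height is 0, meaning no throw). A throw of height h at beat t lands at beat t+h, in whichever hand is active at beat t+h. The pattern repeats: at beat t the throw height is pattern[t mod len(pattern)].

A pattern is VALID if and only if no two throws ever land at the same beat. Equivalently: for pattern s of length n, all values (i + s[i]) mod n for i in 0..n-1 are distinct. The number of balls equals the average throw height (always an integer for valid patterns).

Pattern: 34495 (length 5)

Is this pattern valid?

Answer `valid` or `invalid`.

Answer: valid

Derivation:
i=0: (i + s[i]) mod n = (0 + 3) mod 5 = 3
i=1: (i + s[i]) mod n = (1 + 4) mod 5 = 0
i=2: (i + s[i]) mod n = (2 + 4) mod 5 = 1
i=3: (i + s[i]) mod n = (3 + 9) mod 5 = 2
i=4: (i + s[i]) mod n = (4 + 5) mod 5 = 4
Residues: [3, 0, 1, 2, 4], distinct: True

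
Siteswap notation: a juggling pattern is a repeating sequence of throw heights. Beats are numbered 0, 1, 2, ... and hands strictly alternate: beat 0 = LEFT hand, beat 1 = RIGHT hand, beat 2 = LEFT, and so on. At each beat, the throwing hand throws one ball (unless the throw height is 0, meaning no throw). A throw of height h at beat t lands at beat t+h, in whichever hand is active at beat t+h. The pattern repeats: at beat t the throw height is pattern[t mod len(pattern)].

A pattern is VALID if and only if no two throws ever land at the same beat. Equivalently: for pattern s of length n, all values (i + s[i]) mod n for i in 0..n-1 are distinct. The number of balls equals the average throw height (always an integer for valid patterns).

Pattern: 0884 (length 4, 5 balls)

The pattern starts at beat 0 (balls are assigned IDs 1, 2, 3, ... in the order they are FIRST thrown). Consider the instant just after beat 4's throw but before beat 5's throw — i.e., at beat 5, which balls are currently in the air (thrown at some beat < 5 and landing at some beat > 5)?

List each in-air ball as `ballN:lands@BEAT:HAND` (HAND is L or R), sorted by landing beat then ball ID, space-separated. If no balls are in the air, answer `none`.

Beat 1 (R): throw ball1 h=8 -> lands@9:R; in-air after throw: [b1@9:R]
Beat 2 (L): throw ball2 h=8 -> lands@10:L; in-air after throw: [b1@9:R b2@10:L]
Beat 3 (R): throw ball3 h=4 -> lands@7:R; in-air after throw: [b3@7:R b1@9:R b2@10:L]
Beat 5 (R): throw ball4 h=8 -> lands@13:R; in-air after throw: [b3@7:R b1@9:R b2@10:L b4@13:R]

Answer: ball3:lands@7:R ball1:lands@9:R ball2:lands@10:L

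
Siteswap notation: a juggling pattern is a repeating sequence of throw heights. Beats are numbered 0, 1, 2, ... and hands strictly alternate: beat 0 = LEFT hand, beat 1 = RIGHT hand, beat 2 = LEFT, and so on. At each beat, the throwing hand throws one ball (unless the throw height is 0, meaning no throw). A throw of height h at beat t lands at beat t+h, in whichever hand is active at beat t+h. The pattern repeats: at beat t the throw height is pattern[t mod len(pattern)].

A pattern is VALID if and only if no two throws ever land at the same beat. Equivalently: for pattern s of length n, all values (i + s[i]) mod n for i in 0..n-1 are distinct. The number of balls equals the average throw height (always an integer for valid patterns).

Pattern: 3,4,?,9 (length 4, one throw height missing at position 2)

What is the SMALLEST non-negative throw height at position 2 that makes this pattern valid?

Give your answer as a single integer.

i=0: (0 + 3) mod 4 = 3
i=1: (1 + 4) mod 4 = 1
i=2: s[i]=? (unknown)
i=3: (3 + 9) mod 4 = 0
Known residues: [0, 1, 3]; need a permutation of 0..3, so missing residue r = 2
Need (2 + s) mod 4 = 2; smallest s = (2 - 2) mod 4 = 0

Answer: 0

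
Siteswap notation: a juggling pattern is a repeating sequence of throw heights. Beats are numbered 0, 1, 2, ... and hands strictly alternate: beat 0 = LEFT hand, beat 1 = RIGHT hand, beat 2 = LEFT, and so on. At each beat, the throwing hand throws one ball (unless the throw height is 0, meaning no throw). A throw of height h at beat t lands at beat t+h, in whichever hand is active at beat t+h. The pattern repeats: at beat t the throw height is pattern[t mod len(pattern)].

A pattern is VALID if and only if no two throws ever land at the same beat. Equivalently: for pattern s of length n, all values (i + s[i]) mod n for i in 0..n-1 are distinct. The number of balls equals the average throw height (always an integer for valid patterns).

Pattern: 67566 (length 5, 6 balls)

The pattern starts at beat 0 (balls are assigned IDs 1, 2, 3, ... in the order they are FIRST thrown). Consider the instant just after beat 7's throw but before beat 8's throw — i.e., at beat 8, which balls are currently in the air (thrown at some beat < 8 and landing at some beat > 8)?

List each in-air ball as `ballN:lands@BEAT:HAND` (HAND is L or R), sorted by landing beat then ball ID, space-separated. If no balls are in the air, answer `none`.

Beat 0 (L): throw ball1 h=6 -> lands@6:L; in-air after throw: [b1@6:L]
Beat 1 (R): throw ball2 h=7 -> lands@8:L; in-air after throw: [b1@6:L b2@8:L]
Beat 2 (L): throw ball3 h=5 -> lands@7:R; in-air after throw: [b1@6:L b3@7:R b2@8:L]
Beat 3 (R): throw ball4 h=6 -> lands@9:R; in-air after throw: [b1@6:L b3@7:R b2@8:L b4@9:R]
Beat 4 (L): throw ball5 h=6 -> lands@10:L; in-air after throw: [b1@6:L b3@7:R b2@8:L b4@9:R b5@10:L]
Beat 5 (R): throw ball6 h=6 -> lands@11:R; in-air after throw: [b1@6:L b3@7:R b2@8:L b4@9:R b5@10:L b6@11:R]
Beat 6 (L): throw ball1 h=7 -> lands@13:R; in-air after throw: [b3@7:R b2@8:L b4@9:R b5@10:L b6@11:R b1@13:R]
Beat 7 (R): throw ball3 h=5 -> lands@12:L; in-air after throw: [b2@8:L b4@9:R b5@10:L b6@11:R b3@12:L b1@13:R]
Beat 8 (L): throw ball2 h=6 -> lands@14:L; in-air after throw: [b4@9:R b5@10:L b6@11:R b3@12:L b1@13:R b2@14:L]

Answer: ball4:lands@9:R ball5:lands@10:L ball6:lands@11:R ball3:lands@12:L ball1:lands@13:R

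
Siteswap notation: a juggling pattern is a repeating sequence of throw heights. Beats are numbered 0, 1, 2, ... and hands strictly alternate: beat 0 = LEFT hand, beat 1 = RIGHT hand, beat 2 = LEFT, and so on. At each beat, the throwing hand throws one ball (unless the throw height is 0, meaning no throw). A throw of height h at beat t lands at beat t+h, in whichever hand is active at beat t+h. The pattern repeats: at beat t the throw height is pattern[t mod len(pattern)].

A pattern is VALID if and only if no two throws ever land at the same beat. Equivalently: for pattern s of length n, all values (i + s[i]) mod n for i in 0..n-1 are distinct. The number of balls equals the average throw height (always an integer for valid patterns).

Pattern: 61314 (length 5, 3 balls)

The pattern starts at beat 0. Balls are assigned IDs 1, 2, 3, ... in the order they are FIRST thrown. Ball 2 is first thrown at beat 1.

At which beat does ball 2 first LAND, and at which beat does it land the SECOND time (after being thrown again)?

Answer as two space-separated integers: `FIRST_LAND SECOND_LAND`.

Beat 0 (L): throw ball1 h=6 -> lands@6:L; in-air after throw: [b1@6:L]
Beat 1 (R): throw ball2 h=1 -> lands@2:L; in-air after throw: [b2@2:L b1@6:L]
Beat 2 (L): throw ball2 h=3 -> lands@5:R; in-air after throw: [b2@5:R b1@6:L]
Beat 3 (R): throw ball3 h=1 -> lands@4:L; in-air after throw: [b3@4:L b2@5:R b1@6:L]
Beat 4 (L): throw ball3 h=4 -> lands@8:L; in-air after throw: [b2@5:R b1@6:L b3@8:L]
Beat 5 (R): throw ball2 h=6 -> lands@11:R; in-air after throw: [b1@6:L b3@8:L b2@11:R]
Ball 2: thrown@1 h=1 -> first land @2; rethrown@2 h=3 -> second land @5

Answer: 2 5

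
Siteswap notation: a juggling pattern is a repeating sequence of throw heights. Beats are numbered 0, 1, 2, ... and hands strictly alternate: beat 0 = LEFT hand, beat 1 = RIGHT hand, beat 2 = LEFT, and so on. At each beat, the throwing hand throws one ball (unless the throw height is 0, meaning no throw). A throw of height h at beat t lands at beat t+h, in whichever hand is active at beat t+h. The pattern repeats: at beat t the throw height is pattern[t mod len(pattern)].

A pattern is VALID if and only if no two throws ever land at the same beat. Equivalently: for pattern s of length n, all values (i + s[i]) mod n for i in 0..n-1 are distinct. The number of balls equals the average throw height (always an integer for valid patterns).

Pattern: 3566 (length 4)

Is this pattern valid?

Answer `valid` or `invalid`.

Answer: valid

Derivation:
i=0: (i + s[i]) mod n = (0 + 3) mod 4 = 3
i=1: (i + s[i]) mod n = (1 + 5) mod 4 = 2
i=2: (i + s[i]) mod n = (2 + 6) mod 4 = 0
i=3: (i + s[i]) mod n = (3 + 6) mod 4 = 1
Residues: [3, 2, 0, 1], distinct: True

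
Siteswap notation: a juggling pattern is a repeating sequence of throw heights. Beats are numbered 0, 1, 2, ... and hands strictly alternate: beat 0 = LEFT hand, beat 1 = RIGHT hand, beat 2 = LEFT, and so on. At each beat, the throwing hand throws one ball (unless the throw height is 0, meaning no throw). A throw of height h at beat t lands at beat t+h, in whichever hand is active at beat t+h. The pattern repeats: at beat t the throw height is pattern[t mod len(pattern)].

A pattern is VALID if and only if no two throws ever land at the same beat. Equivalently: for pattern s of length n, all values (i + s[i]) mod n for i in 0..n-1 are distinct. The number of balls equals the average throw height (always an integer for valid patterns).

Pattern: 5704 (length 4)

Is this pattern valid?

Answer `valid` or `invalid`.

i=0: (i + s[i]) mod n = (0 + 5) mod 4 = 1
i=1: (i + s[i]) mod n = (1 + 7) mod 4 = 0
i=2: (i + s[i]) mod n = (2 + 0) mod 4 = 2
i=3: (i + s[i]) mod n = (3 + 4) mod 4 = 3
Residues: [1, 0, 2, 3], distinct: True

Answer: valid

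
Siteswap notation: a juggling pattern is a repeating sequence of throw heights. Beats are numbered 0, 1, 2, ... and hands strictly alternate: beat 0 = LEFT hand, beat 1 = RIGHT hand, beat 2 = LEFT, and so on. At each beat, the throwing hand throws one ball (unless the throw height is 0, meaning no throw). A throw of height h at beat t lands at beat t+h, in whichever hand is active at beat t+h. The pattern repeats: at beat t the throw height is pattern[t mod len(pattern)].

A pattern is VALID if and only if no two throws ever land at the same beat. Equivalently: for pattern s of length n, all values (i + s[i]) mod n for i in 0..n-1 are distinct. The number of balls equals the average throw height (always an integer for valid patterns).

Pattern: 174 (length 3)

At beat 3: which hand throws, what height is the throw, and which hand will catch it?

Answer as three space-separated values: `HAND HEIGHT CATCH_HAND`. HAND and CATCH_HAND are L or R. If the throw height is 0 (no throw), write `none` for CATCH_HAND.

Beat 3: 3 mod 2 = 1, so hand = R
Throw height = pattern[3 mod 3] = pattern[0] = 1
Lands at beat 3+1=4, 4 mod 2 = 0, so catch hand = L

Answer: R 1 L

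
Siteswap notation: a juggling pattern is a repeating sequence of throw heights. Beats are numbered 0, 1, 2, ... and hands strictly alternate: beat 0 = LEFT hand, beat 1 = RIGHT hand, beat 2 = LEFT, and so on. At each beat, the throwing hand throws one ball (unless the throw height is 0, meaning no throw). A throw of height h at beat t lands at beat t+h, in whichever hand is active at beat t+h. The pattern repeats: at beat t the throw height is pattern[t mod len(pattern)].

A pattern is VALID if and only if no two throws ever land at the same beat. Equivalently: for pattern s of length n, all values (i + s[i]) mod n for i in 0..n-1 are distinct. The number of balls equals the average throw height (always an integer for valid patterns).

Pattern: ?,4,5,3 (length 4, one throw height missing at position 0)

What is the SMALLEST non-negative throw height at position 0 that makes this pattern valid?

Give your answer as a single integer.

i=0: s[i]=? (unknown)
i=1: (1 + 4) mod 4 = 1
i=2: (2 + 5) mod 4 = 3
i=3: (3 + 3) mod 4 = 2
Known residues: [1, 2, 3]; need a permutation of 0..3, so missing residue r = 0
Need (0 + s) mod 4 = 0; smallest s = (0 - 0) mod 4 = 0

Answer: 0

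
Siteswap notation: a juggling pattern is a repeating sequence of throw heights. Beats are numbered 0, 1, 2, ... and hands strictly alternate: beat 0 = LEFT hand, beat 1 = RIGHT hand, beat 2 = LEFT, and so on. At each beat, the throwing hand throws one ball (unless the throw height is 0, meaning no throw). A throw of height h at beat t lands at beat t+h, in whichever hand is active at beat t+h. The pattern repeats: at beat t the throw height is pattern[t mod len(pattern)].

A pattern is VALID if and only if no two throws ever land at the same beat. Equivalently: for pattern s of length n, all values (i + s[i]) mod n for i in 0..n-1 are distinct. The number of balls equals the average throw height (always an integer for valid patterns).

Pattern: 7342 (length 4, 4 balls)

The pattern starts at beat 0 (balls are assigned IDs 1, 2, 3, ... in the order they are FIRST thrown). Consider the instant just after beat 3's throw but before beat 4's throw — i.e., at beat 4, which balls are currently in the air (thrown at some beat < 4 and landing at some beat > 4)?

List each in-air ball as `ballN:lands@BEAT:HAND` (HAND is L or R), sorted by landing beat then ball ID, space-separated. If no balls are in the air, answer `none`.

Answer: ball4:lands@5:R ball3:lands@6:L ball1:lands@7:R

Derivation:
Beat 0 (L): throw ball1 h=7 -> lands@7:R; in-air after throw: [b1@7:R]
Beat 1 (R): throw ball2 h=3 -> lands@4:L; in-air after throw: [b2@4:L b1@7:R]
Beat 2 (L): throw ball3 h=4 -> lands@6:L; in-air after throw: [b2@4:L b3@6:L b1@7:R]
Beat 3 (R): throw ball4 h=2 -> lands@5:R; in-air after throw: [b2@4:L b4@5:R b3@6:L b1@7:R]
Beat 4 (L): throw ball2 h=7 -> lands@11:R; in-air after throw: [b4@5:R b3@6:L b1@7:R b2@11:R]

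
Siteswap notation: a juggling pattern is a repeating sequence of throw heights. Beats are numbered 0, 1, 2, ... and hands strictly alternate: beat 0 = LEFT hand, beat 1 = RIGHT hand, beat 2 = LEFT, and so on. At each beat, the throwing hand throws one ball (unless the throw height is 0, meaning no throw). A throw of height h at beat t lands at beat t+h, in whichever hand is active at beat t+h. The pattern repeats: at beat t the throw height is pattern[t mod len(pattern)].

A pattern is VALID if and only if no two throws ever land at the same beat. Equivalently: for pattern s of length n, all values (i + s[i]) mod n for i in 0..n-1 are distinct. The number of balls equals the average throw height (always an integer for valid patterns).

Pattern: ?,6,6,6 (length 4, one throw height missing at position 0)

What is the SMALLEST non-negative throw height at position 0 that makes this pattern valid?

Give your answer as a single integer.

i=0: s[i]=? (unknown)
i=1: (1 + 6) mod 4 = 3
i=2: (2 + 6) mod 4 = 0
i=3: (3 + 6) mod 4 = 1
Known residues: [0, 1, 3]; need a permutation of 0..3, so missing residue r = 2
Need (0 + s) mod 4 = 2; smallest s = (2 - 0) mod 4 = 2

Answer: 2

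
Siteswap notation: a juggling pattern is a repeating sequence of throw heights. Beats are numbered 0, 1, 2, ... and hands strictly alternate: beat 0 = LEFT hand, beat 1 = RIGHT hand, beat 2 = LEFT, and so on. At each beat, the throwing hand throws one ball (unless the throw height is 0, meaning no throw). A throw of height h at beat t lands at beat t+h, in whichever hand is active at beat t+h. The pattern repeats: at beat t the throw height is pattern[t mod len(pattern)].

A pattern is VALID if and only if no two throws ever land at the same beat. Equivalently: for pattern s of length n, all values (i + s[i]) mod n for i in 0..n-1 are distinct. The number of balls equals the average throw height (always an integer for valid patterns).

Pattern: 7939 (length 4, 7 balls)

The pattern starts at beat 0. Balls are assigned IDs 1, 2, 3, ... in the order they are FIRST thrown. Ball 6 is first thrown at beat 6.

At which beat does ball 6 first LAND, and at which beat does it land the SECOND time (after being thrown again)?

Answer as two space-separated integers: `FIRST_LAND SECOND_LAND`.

Beat 0 (L): throw ball1 h=7 -> lands@7:R; in-air after throw: [b1@7:R]
Beat 1 (R): throw ball2 h=9 -> lands@10:L; in-air after throw: [b1@7:R b2@10:L]
Beat 2 (L): throw ball3 h=3 -> lands@5:R; in-air after throw: [b3@5:R b1@7:R b2@10:L]
Beat 3 (R): throw ball4 h=9 -> lands@12:L; in-air after throw: [b3@5:R b1@7:R b2@10:L b4@12:L]
Beat 4 (L): throw ball5 h=7 -> lands@11:R; in-air after throw: [b3@5:R b1@7:R b2@10:L b5@11:R b4@12:L]
Beat 5 (R): throw ball3 h=9 -> lands@14:L; in-air after throw: [b1@7:R b2@10:L b5@11:R b4@12:L b3@14:L]
Beat 6 (L): throw ball6 h=3 -> lands@9:R; in-air after throw: [b1@7:R b6@9:R b2@10:L b5@11:R b4@12:L b3@14:L]
Beat 7 (R): throw ball1 h=9 -> lands@16:L; in-air after throw: [b6@9:R b2@10:L b5@11:R b4@12:L b3@14:L b1@16:L]
Beat 8 (L): throw ball7 h=7 -> lands@15:R; in-air after throw: [b6@9:R b2@10:L b5@11:R b4@12:L b3@14:L b7@15:R b1@16:L]
Beat 9 (R): throw ball6 h=9 -> lands@18:L; in-air after throw: [b2@10:L b5@11:R b4@12:L b3@14:L b7@15:R b1@16:L b6@18:L]
Beat 10 (L): throw ball2 h=3 -> lands@13:R; in-air after throw: [b5@11:R b4@12:L b2@13:R b3@14:L b7@15:R b1@16:L b6@18:L]
Beat 11 (R): throw ball5 h=9 -> lands@20:L; in-air after throw: [b4@12:L b2@13:R b3@14:L b7@15:R b1@16:L b6@18:L b5@20:L]
Ball 6: thrown@6 h=3 -> first land @9; rethrown@9 h=9 -> second land @18

Answer: 9 18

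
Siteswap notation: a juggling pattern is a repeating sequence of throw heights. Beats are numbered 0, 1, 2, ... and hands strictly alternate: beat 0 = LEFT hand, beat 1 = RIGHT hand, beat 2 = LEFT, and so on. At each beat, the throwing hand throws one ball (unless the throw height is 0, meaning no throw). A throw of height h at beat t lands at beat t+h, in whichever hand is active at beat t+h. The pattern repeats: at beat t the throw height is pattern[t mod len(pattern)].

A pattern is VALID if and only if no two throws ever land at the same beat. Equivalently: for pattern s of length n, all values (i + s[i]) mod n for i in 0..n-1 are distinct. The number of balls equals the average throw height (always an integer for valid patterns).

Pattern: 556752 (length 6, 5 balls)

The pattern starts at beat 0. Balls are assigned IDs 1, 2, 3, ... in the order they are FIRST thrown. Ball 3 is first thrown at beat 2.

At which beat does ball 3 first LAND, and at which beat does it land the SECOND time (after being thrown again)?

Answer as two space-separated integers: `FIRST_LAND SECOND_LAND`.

Answer: 8 14

Derivation:
Beat 0 (L): throw ball1 h=5 -> lands@5:R; in-air after throw: [b1@5:R]
Beat 1 (R): throw ball2 h=5 -> lands@6:L; in-air after throw: [b1@5:R b2@6:L]
Beat 2 (L): throw ball3 h=6 -> lands@8:L; in-air after throw: [b1@5:R b2@6:L b3@8:L]
Beat 3 (R): throw ball4 h=7 -> lands@10:L; in-air after throw: [b1@5:R b2@6:L b3@8:L b4@10:L]
Beat 4 (L): throw ball5 h=5 -> lands@9:R; in-air after throw: [b1@5:R b2@6:L b3@8:L b5@9:R b4@10:L]
Beat 5 (R): throw ball1 h=2 -> lands@7:R; in-air after throw: [b2@6:L b1@7:R b3@8:L b5@9:R b4@10:L]
Beat 6 (L): throw ball2 h=5 -> lands@11:R; in-air after throw: [b1@7:R b3@8:L b5@9:R b4@10:L b2@11:R]
Beat 7 (R): throw ball1 h=5 -> lands@12:L; in-air after throw: [b3@8:L b5@9:R b4@10:L b2@11:R b1@12:L]
Beat 8 (L): throw ball3 h=6 -> lands@14:L; in-air after throw: [b5@9:R b4@10:L b2@11:R b1@12:L b3@14:L]
Beat 9 (R): throw ball5 h=7 -> lands@16:L; in-air after throw: [b4@10:L b2@11:R b1@12:L b3@14:L b5@16:L]
Beat 10 (L): throw ball4 h=5 -> lands@15:R; in-air after throw: [b2@11:R b1@12:L b3@14:L b4@15:R b5@16:L]
Beat 11 (R): throw ball2 h=2 -> lands@13:R; in-air after throw: [b1@12:L b2@13:R b3@14:L b4@15:R b5@16:L]
Beat 12 (L): throw ball1 h=5 -> lands@17:R; in-air after throw: [b2@13:R b3@14:L b4@15:R b5@16:L b1@17:R]
Beat 13 (R): throw ball2 h=5 -> lands@18:L; in-air after throw: [b3@14:L b4@15:R b5@16:L b1@17:R b2@18:L]
Beat 14 (L): throw ball3 h=6 -> lands@20:L; in-air after throw: [b4@15:R b5@16:L b1@17:R b2@18:L b3@20:L]
Ball 3: thrown@2 h=6 -> first land @8; rethrown@8 h=6 -> second land @14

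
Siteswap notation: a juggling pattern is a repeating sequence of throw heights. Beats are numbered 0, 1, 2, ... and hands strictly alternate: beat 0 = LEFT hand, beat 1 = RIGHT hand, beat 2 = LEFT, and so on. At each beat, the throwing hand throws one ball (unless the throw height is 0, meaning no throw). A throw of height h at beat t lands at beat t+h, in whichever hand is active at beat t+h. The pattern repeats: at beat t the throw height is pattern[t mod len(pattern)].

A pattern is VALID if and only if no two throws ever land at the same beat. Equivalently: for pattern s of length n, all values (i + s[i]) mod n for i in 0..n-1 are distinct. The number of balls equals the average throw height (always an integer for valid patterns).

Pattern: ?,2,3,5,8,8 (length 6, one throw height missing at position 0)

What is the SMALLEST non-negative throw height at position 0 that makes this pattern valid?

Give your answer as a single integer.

i=0: s[i]=? (unknown)
i=1: (1 + 2) mod 6 = 3
i=2: (2 + 3) mod 6 = 5
i=3: (3 + 5) mod 6 = 2
i=4: (4 + 8) mod 6 = 0
i=5: (5 + 8) mod 6 = 1
Known residues: [0, 1, 2, 3, 5]; need a permutation of 0..5, so missing residue r = 4
Need (0 + s) mod 6 = 4; smallest s = (4 - 0) mod 6 = 4

Answer: 4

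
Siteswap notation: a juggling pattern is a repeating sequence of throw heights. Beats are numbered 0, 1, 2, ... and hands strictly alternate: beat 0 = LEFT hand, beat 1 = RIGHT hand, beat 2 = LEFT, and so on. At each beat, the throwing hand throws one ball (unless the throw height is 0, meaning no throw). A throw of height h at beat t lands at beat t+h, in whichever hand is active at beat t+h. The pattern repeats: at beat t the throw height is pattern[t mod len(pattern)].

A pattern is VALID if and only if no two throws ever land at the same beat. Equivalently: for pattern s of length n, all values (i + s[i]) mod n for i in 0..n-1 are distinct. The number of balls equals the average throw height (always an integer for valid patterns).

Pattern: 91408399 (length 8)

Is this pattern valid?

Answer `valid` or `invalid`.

Answer: invalid

Derivation:
i=0: (i + s[i]) mod n = (0 + 9) mod 8 = 1
i=1: (i + s[i]) mod n = (1 + 1) mod 8 = 2
i=2: (i + s[i]) mod n = (2 + 4) mod 8 = 6
i=3: (i + s[i]) mod n = (3 + 0) mod 8 = 3
i=4: (i + s[i]) mod n = (4 + 8) mod 8 = 4
i=5: (i + s[i]) mod n = (5 + 3) mod 8 = 0
i=6: (i + s[i]) mod n = (6 + 9) mod 8 = 7
i=7: (i + s[i]) mod n = (7 + 9) mod 8 = 0
Residues: [1, 2, 6, 3, 4, 0, 7, 0], distinct: False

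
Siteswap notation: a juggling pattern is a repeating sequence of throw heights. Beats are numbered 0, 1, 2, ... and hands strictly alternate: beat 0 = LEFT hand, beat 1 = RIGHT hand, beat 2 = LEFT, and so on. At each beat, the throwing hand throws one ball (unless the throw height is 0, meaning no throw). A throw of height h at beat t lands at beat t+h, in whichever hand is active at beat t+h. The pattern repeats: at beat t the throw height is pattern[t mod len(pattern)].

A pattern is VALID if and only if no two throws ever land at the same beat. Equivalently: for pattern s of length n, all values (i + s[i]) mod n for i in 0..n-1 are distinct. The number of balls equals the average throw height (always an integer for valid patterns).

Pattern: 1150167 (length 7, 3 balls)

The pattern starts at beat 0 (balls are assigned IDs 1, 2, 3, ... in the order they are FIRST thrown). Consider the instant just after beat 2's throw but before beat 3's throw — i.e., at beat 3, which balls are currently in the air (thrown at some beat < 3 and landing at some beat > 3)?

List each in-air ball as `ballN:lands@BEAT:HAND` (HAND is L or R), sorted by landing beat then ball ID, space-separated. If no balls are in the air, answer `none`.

Answer: ball1:lands@7:R

Derivation:
Beat 0 (L): throw ball1 h=1 -> lands@1:R; in-air after throw: [b1@1:R]
Beat 1 (R): throw ball1 h=1 -> lands@2:L; in-air after throw: [b1@2:L]
Beat 2 (L): throw ball1 h=5 -> lands@7:R; in-air after throw: [b1@7:R]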